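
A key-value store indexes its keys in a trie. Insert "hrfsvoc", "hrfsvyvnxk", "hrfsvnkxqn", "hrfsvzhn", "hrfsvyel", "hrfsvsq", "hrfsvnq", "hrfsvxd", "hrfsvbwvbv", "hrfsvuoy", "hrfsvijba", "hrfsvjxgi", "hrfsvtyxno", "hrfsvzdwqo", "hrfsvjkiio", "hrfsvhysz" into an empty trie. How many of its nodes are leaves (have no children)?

Leaves are exactly the stored words that no other stored word extends.
Those words: "hrfsvbwvbv", "hrfsvhysz", "hrfsvijba", "hrfsvjkiio", "hrfsvjxgi", "hrfsvnkxqn", "hrfsvnq", "hrfsvoc", "hrfsvsq", "hrfsvtyxno", "hrfsvuoy", "hrfsvxd", "hrfsvyel", "hrfsvyvnxk", "hrfsvzdwqo", "hrfsvzhn"
Leaf count: 16

16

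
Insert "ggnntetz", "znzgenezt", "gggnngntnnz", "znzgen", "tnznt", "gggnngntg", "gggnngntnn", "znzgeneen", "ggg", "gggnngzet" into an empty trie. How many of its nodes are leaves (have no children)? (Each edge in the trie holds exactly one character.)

Leaves are exactly the stored words that no other stored word extends.
Those words: "gggnngntg", "gggnngntnnz", "gggnngzet", "ggnntetz", "tnznt", "znzgeneen", "znzgenezt"
Leaf count: 7

7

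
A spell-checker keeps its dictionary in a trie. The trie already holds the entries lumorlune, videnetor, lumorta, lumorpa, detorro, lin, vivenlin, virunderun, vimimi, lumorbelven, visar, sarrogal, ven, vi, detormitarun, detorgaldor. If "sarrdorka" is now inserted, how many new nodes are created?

5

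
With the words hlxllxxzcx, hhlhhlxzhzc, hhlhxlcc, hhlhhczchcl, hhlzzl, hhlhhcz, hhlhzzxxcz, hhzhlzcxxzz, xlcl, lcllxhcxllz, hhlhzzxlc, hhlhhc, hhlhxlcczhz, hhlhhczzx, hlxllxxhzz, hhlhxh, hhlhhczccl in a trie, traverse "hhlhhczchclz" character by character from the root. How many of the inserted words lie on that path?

Check each prefix of "hhlhhczchclz" against the stored set — each match is an end-marker on the path.
Prefixes of the query that are stored words: "hhlhhc", "hhlhhcz", "hhlhhczchcl"
Count: 3

3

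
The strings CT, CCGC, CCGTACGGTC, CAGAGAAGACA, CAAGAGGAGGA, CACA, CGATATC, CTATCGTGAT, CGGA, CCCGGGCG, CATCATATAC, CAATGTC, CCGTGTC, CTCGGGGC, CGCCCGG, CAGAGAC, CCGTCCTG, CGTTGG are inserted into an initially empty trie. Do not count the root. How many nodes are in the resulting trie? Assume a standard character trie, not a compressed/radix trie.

Count nodes per top-level branch (shared prefixes stored once):
  'C'-branch (CAAGAGGAGGA, CAATGTC, CACA, CAGAGAAGACA, CAGAGAC, CATCATATAC, CCCGGGCG, CCGC, CCGTACGGTC, CCGTCCTG, CCGTGTC, CGATATC, CGCCCGG, CGGA, CGTTGG, CT, CTATCGTGAT, CTCGGGGC): 90 nodes
Sum: 90

90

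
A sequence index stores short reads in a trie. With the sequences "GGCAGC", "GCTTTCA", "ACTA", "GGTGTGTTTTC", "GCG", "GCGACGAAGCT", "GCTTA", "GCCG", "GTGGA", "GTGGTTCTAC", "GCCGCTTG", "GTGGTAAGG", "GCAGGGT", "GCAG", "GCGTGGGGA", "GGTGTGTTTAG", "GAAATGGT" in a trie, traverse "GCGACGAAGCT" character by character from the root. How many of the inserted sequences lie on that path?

Check each prefix of "GCGACGAAGCT" against the stored set — each match is an end-marker on the path.
Prefixes of the query that are stored words: "GCG", "GCGACGAAGCT"
Count: 2

2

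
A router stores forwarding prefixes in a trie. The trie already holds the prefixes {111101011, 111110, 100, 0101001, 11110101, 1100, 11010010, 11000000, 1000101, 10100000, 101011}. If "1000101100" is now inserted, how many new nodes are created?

3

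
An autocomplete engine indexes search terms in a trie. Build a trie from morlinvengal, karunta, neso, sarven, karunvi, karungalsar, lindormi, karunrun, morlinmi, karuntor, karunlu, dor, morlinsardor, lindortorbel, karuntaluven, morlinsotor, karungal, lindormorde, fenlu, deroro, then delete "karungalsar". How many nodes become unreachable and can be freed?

After clearing the end-marker at "karungalsar", prune upward until reaching a node still needed by another word.
The suffix "sar" (3 nodes) is used only by "karungalsar"; "karungal" is itself a stored word, so pruning stops there.
Nodes removed: 3

3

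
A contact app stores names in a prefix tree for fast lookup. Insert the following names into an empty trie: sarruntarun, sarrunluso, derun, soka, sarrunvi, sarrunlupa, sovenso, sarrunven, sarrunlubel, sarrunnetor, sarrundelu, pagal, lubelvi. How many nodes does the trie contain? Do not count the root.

Trace insertions, counting only characters that open a new branch:
  "sarruntarun" → 11 new (s, a, r, r, u, n, t, a, r, u, n)
  "sarrunluso" → prefix "sarrun" already present; 4 new (l, u, s, o)
  "derun" → 5 new (d, e, r, u, n)
  "soka" → prefix "s" already present; 3 new (o, k, a)
  "sarrunvi" → prefix "sarrun" already present; 2 new (v, i)
  "sarrunlupa" → prefix "sarrunlu" already present; 2 new (p, a)
  "sovenso" → prefix "so" already present; 5 new (v, e, n, s, o)
  "sarrunven" → prefix "sarrunv" already present; 2 new (e, n)
  "sarrunlubel" → prefix "sarrunlu" already present; 3 new (b, e, l)
  "sarrunnetor" → prefix "sarrun" already present; 5 new (n, e, t, o, r)
  "sarrundelu" → prefix "sarrun" already present; 4 new (d, e, l, u)
  "pagal" → 5 new (p, a, g, a, l)
  "lubelvi" → 7 new (l, u, b, e, l, v, i)
Total nodes = 11 + 4 + 5 + 3 + 2 + 2 + 5 + 2 + 3 + 5 + 4 + 5 + 7 = 58

58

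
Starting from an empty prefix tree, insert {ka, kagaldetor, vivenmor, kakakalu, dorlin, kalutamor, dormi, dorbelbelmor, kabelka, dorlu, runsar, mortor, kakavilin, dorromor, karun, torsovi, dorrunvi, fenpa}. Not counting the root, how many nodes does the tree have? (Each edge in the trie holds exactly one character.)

95

Count nodes per top-level branch (shared prefixes stored once):
  'd'-branch (dorbelbelmor, dorlin, dorlu, dormi, dorromor, dorrunvi): 27 nodes
  'f'-branch (fenpa): 5 nodes
  'k'-branch (ka, kabelka, kagaldetor, kakakalu, kakavilin, kalutamor, karun): 36 nodes
  'm'-branch (mortor): 6 nodes
  'r'-branch (runsar): 6 nodes
  't'-branch (torsovi): 7 nodes
  'v'-branch (vivenmor): 8 nodes
Sum: 95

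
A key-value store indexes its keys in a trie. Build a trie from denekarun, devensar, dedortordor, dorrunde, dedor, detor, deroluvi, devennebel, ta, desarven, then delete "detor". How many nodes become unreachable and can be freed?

3

After clearing the end-marker at "detor", prune upward until reaching a node still needed by another word.
The suffix "tor" (3 nodes) is used only by "detor"; the node for "de" still has the child "n", so pruning stops there.
Nodes removed: 3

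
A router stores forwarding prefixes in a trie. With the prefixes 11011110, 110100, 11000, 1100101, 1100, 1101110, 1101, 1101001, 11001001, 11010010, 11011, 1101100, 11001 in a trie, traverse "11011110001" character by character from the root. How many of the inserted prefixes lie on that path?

Walk "11011110001" from the root; an end-of-word marker is hit whenever a stored word is a prefix of "11011110001".
Prefixes of the query that are stored words: "1101", "11011", "11011110"
Count: 3

3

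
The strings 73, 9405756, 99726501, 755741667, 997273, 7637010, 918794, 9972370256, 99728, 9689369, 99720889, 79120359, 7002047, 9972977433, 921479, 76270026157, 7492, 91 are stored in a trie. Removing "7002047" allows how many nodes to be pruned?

Walk "7002047" from the leaf back toward the root, removing each node that no remaining word uses.
The suffix "002047" (6 nodes) is used only by "7002047"; the node for "7" still has the child "3", so pruning stops there.
Nodes removed: 6

6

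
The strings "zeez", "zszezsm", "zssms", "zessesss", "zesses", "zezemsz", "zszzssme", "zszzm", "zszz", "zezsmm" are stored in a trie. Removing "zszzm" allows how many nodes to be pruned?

1

Walk "zszzm" from the leaf back toward the root, removing each node that no remaining word uses.
The suffix "m" (1 node) is used only by "zszzm"; the node for "zszz" still has the child "s", so pruning stops there.
Nodes removed: 1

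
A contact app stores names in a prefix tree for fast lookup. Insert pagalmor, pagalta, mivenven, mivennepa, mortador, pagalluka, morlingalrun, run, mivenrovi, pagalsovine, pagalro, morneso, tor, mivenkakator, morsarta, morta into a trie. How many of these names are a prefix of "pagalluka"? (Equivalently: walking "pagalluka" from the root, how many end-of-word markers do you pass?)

Walk "pagalluka" from the root; an end-of-word marker is hit whenever a stored word is a prefix of "pagalluka".
Prefixes of the query that are stored words: "pagalluka"
Count: 1

1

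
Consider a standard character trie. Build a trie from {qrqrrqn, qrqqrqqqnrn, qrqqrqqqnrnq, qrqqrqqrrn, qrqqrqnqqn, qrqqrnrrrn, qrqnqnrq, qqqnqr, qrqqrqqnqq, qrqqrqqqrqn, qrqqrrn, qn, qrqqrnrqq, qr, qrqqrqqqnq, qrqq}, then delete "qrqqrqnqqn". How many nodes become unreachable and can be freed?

4

A node on "qrqqrqnqqn"'s path can go only if nothing else ends at it or branches off below it.
The suffix "nqqn" (4 nodes) is used only by "qrqqrqnqqn"; the node for "qrqqrq" still has the child "q", so pruning stops there.
Nodes removed: 4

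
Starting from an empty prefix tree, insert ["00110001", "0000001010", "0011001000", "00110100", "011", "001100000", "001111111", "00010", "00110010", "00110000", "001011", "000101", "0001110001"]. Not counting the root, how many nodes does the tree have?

44

Count nodes per top-level branch (shared prefixes stored once):
  '0'-branch (0000001010, 00010, 000101, 0001110001, 001011, 00110000, 001100000, 00110001, 00110010, 0011001000, 00110100, 001111111, 011): 44 nodes
Sum: 44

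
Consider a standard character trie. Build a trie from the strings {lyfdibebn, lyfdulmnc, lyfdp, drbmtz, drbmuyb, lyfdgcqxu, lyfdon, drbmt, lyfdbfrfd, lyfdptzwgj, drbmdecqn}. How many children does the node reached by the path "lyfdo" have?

Walk "lyfdo" from the root, arriving at one node.
Characters that immediately follow "lyfdo" among the stored strings: {n}.
That node has 1 child edge.

1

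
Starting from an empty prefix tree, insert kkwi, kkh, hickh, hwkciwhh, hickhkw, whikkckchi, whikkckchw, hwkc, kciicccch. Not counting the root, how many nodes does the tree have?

38

Trace insertions, counting only characters that open a new branch:
  "kkwi" → 4 new (k, k, w, i)
  "kkh" → prefix "kk" already present; 1 new (h)
  "hickh" → 5 new (h, i, c, k, h)
  "hwkciwhh" → prefix "h" already present; 7 new (w, k, c, i, w, h, h)
  "hickhkw" → prefix "hickh" already present; 2 new (k, w)
  "whikkckchi" → 10 new (w, h, i, k, k, c, k, c, h, i)
  "whikkckchw" → prefix "whikkckch" already present; 1 new (w)
  "hwkc" → prefix "hwkc" already present; 0 new (none)
  "kciicccch" → prefix "k" already present; 8 new (c, i, i, c, c, c, c, h)
Total nodes = 4 + 1 + 5 + 7 + 2 + 10 + 1 + 0 + 8 = 38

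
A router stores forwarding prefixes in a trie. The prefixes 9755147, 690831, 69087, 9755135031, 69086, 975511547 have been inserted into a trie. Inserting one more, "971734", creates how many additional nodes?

4

"97" is already a path in the trie; the remaining "1734" must be added.
New nodes needed: |"971734"| − 2 = 6 − 2 = 4.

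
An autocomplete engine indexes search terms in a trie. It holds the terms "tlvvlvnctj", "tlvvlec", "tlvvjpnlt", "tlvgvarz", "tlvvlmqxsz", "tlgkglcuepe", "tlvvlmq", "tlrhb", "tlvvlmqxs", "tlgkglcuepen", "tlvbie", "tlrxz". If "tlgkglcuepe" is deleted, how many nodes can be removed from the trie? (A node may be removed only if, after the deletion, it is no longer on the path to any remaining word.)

After clearing the end-marker at "tlgkglcuepe", prune upward until reaching a node still needed by another word.
Every node on "tlgkglcuepe" is still needed (e.g. by "tlgkglcuepen"), so nothing is freed.
Nodes removed: 0

0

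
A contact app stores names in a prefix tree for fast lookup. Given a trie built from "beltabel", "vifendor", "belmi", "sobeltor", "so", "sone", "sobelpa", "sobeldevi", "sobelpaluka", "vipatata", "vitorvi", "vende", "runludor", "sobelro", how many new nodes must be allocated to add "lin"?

No existing word starts with "l", so every character of "lin" needs a new node.
3 − 0 = 3 new nodes.

3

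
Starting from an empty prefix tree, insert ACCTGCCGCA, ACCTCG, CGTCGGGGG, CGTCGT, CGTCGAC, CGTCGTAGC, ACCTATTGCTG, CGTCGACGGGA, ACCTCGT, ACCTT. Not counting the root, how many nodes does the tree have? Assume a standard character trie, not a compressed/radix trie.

Insert word by word; a character creates a node only if that edge doesn't already exist:
  "ACCTGCCGCA" → 10 new (A, C, C, T, G, C, C, G, C, A)
  "ACCTCG" → prefix "ACCT" already present; 2 new (C, G)
  "CGTCGGGGG" → 9 new (C, G, T, C, G, G, G, G, G)
  "CGTCGT" → prefix "CGTCG" already present; 1 new (T)
  "CGTCGAC" → prefix "CGTCG" already present; 2 new (A, C)
  "CGTCGTAGC" → prefix "CGTCGT" already present; 3 new (A, G, C)
  "ACCTATTGCTG" → prefix "ACCT" already present; 7 new (A, T, T, G, C, T, G)
  "CGTCGACGGGA" → prefix "CGTCGAC" already present; 4 new (G, G, G, A)
  "ACCTCGT" → prefix "ACCTCG" already present; 1 new (T)
  "ACCTT" → prefix "ACCT" already present; 1 new (T)
Total nodes = 10 + 2 + 9 + 1 + 2 + 3 + 7 + 4 + 1 + 1 = 40

40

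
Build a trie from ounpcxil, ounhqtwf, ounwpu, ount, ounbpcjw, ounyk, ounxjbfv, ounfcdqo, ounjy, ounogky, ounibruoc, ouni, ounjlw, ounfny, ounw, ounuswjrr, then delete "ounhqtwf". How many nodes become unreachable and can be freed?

A node on "ounhqtwf"'s path can go only if nothing else ends at it or branches off below it.
The suffix "hqtwf" (5 nodes) is used only by "ounhqtwf"; the node for "oun" still has the child "p", so pruning stops there.
Nodes removed: 5

5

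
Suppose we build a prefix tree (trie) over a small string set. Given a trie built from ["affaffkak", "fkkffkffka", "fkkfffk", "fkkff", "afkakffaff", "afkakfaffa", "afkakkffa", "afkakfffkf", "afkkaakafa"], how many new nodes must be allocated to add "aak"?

The longest prefix of "aak" already in the trie is "a" (length 1).
So 3 − 1 = 2 new nodes.

2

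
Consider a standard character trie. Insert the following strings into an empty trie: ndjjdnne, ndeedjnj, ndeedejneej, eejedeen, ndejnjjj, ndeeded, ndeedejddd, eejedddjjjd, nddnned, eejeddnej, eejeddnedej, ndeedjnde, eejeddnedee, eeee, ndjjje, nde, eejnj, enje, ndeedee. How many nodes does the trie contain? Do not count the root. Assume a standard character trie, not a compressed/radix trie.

67

Count nodes per top-level branch (shared prefixes stored once):
  'e'-branch (eeee, eejedddjjjd, eejeddnedee, eejeddnedej, eejeddnej, eejedeen, eejnj, enje): 28 nodes
  'n'-branch (nddnned, nde, ndeeded, ndeedee, ndeedejddd, ndeedejneej, ndeedjnde, ndeedjnj, ndejnjjj, ndjjdnne, ndjjje): 39 nodes
Sum: 67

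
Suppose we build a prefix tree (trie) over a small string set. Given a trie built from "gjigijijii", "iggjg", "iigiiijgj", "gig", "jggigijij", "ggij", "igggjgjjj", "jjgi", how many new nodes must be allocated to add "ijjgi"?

The longest prefix of "ijjgi" already in the trie is "i" (length 1).
New nodes needed: |"ijjgi"| − 1 = 5 − 1 = 4.

4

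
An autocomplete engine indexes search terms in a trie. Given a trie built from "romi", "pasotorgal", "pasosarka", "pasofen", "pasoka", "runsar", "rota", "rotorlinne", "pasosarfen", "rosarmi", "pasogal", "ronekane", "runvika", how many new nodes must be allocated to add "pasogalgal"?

3

The longest prefix of "pasogalgal" already in the trie is "pasogal" (length 7).
So 10 − 7 = 3 new nodes.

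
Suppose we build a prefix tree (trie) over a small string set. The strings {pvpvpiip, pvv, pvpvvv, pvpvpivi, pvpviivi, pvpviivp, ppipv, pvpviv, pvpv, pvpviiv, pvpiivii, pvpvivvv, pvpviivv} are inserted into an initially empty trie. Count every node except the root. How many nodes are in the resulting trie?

Count nodes per top-level branch (shared prefixes stored once):
  'p'-branch (ppipv, pvpiivii, pvpv, pvpviiv, pvpviivi, pvpviivp, pvpviivv, pvpviv, pvpvivvv, pvpvpiip, pvpvpivi, pvpvvv, pvv): 31 nodes
Sum: 31

31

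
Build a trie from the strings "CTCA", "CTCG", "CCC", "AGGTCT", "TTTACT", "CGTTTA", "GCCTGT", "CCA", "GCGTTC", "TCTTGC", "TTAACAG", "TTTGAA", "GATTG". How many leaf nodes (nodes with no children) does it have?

13

Leaves are exactly the stored words that no other stored word extends.
Those words: "AGGTCT", "CCA", "CCC", "CGTTTA", "CTCA", "CTCG", "GATTG", "GCCTGT", "GCGTTC", "TCTTGC", "TTAACAG", "TTTACT", "TTTGAA"
Leaf count: 13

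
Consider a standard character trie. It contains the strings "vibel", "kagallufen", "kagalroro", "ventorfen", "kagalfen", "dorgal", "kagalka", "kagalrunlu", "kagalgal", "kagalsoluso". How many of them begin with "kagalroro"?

1

Traverse to the node for "kagalroro", then collect every word in that subtree.
Words under "kagalroro": kagalroro
Count: 1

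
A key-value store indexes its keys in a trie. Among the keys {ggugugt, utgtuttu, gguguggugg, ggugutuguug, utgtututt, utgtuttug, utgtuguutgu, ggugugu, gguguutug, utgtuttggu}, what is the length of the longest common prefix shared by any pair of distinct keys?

The deepest shared node is where two words last agree before diverging.
"utgtuttu" and "utgtuttug" agree on "utgtuttu" (8 characters) before diverging; nothing deeper is shared.
Longest shared-prefix length: 8

8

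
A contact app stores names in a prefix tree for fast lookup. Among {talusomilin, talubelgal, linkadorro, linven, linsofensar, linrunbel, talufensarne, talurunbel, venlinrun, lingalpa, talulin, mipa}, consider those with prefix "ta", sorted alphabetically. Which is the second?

talufensarne

Filter for "ta…" and sort: "talubelgal", "talufensarne", "talulin", "talurunbel", "talusomilin"
Position 2: talufensarne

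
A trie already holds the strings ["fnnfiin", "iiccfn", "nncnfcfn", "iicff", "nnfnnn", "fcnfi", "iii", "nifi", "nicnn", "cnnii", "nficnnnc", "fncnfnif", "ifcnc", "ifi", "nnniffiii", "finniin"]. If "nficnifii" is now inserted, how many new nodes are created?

The longest prefix of "nficnifii" already in the trie is "nficn" (length 5).
Each of the 4 remaining characters creates one node.

4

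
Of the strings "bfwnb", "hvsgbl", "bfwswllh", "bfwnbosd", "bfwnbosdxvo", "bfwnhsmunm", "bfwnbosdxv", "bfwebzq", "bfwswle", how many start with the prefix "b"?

Traverse to the node for "b", then collect every word in that subtree.
Matches: "bfwebzq", "bfwnb", "bfwnbosd", "bfwnbosdxv", "bfwnbosdxvo", "bfwnhsmunm", "bfwswle", "bfwswllh"
Count: 8

8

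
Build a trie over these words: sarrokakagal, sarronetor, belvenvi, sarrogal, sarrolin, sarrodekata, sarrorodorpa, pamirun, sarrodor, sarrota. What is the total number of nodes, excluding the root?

Insert word by word; a character creates a node only if that edge doesn't already exist:
  "sarrokakagal" → 12 new (s, a, r, r, o, k, a, k, a, g, a, l)
  "sarronetor" → prefix "sarro" already present; 5 new (n, e, t, o, r)
  "belvenvi" → 8 new (b, e, l, v, e, n, v, i)
  "sarrogal" → prefix "sarro" already present; 3 new (g, a, l)
  "sarrolin" → prefix "sarro" already present; 3 new (l, i, n)
  "sarrodekata" → prefix "sarro" already present; 6 new (d, e, k, a, t, a)
  "sarrorodorpa" → prefix "sarro" already present; 7 new (r, o, d, o, r, p, a)
  "pamirun" → 7 new (p, a, m, i, r, u, n)
  "sarrodor" → prefix "sarrod" already present; 2 new (o, r)
  "sarrota" → prefix "sarro" already present; 2 new (t, a)
Total nodes = 12 + 5 + 8 + 3 + 3 + 6 + 7 + 7 + 2 + 2 = 55

55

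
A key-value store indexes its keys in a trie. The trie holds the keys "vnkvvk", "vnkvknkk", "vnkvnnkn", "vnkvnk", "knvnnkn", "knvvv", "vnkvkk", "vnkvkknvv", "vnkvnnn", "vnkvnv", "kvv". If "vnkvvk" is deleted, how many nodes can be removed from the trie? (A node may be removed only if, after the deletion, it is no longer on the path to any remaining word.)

A node on "vnkvvk"'s path can go only if nothing else ends at it or branches off below it.
The suffix "vk" (2 nodes) is used only by "vnkvvk"; the node for "vnkv" still has the child "k", so pruning stops there.
Nodes removed: 2

2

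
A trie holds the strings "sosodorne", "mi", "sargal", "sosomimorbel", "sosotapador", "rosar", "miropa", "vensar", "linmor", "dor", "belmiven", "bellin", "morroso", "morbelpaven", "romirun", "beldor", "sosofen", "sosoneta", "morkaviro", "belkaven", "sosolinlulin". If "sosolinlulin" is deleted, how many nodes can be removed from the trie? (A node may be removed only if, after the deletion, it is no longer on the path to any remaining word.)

Walk "sosolinlulin" from the leaf back toward the root, removing each node that no remaining word uses.
The suffix "linlulin" (8 nodes) is used only by "sosolinlulin"; the node for "soso" still has the child "d", so pruning stops there.
Nodes removed: 8

8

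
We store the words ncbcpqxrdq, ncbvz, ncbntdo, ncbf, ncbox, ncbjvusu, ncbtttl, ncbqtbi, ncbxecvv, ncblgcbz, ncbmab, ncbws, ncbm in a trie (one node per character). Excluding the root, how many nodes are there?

47

Count nodes per top-level branch (shared prefixes stored once):
  'n'-branch (ncbcpqxrdq, ncbf, ncbjvusu, ncblgcbz, ncbm, ncbmab, ncbntdo, ncbox, ncbqtbi, ncbtttl, ncbvz, ncbws, ncbxecvv): 47 nodes
Sum: 47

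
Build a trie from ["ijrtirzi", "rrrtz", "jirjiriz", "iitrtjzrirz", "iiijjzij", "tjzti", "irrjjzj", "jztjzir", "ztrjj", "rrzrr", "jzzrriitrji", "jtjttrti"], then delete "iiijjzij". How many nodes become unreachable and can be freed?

6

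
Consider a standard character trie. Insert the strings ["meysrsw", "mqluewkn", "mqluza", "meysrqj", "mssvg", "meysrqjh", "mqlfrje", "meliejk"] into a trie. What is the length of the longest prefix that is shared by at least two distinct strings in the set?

The deepest shared node is where two words last agree before diverging.
"meysrqj" and "meysrqjh" agree on "meysrqj" (7 characters) before diverging; nothing deeper is shared.
Longest shared-prefix length: 7

7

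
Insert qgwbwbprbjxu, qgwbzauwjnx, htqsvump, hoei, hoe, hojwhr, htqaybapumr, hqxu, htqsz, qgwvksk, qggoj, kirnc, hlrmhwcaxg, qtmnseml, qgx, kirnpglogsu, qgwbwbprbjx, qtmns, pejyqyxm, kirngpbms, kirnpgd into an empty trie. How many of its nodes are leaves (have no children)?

Leaves are exactly the stored words that no other stored word extends.
Those words: "hlrmhwcaxg", "hoei", "hojwhr", "hqxu", "htqaybapumr", "htqsvump", "htqsz", "kirnc", "kirngpbms", "kirnpgd", "kirnpglogsu", "pejyqyxm", "qggoj", "qgwbwbprbjxu", "qgwbzauwjnx", "qgwvksk", "qgx", "qtmnseml"
Leaf count: 18

18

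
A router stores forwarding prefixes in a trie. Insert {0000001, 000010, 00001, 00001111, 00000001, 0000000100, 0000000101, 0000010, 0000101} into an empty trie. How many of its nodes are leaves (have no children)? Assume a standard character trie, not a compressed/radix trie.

6

Leaves are exactly the stored words that no other stored word extends.
Those words: "0000000100", "0000000101", "0000001", "0000010", "0000101", "00001111"
Leaf count: 6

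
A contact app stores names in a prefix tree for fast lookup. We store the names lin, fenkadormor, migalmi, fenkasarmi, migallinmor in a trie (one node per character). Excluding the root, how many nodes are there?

32

Trie structure (* marks end of a word):
(root)
├─ f
│  └─ e
│     └─ n
│        └─ k
│           └─ a
│              ├─ d
│              │  └─ o
│              │     └─ r
│              │        └─ m
│              │           └─ o
│              │              └─ r *
│              └─ s
│                 └─ a
│                    └─ r
│                       └─ m
│                          └─ i *
├─ l
│  └─ i
│     └─ n *
└─ m
   └─ i
      └─ g
         └─ a
            └─ l
               ├─ l
               │  └─ i
               │     └─ n
               │        └─ m
               │           └─ o
               │              └─ r *
               └─ m
                  └─ i *
Counting every labelled node above: 32.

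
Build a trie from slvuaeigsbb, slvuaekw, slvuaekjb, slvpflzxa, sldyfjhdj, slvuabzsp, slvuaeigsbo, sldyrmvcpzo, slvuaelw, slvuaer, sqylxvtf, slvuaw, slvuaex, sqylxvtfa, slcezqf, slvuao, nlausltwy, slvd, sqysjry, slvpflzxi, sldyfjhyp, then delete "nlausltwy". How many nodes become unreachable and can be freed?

Walk "nlausltwy" from the leaf back toward the root, removing each node that no remaining word uses.
No other word shares any prefix with "nlausltwy", so all 9 of its nodes go.
Nodes removed: 9

9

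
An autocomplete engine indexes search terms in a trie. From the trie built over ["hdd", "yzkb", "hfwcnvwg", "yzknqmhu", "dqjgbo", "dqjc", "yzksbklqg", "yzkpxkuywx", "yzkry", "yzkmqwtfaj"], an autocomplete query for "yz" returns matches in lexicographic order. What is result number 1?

Words with prefix "yz", in lexicographic order: "yzkb", "yzkmqwtfaj", "yzknqmhu", "yzkpxkuywx", "yzkry", "yzksbklqg"
The 1st is yzkb.

yzkb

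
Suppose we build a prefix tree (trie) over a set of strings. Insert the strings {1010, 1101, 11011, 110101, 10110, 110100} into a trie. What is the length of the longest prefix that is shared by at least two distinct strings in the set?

5

Look for the deepest trie node that still has at least two words in its subtree.
e.g. "110100" and "110101" share the prefix "11010" of length 5; no pair shares a longer one.
Longest shared-prefix length: 5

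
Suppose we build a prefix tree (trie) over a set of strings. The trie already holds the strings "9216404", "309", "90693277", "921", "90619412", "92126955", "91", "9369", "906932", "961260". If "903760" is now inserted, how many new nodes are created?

The longest prefix of "903760" already in the trie is "90" (length 2).
Each of the 4 remaining characters creates one node.

4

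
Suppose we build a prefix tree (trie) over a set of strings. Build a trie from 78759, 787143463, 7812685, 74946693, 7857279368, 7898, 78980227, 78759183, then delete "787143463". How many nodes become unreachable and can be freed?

6

Walk "787143463" from the leaf back toward the root, removing each node that no remaining word uses.
The suffix "143463" (6 nodes) is used only by "787143463"; the node for "787" still has the child "5", so pruning stops there.
Nodes removed: 6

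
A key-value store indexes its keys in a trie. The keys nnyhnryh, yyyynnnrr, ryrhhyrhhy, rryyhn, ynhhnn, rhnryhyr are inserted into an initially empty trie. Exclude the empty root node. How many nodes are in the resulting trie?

44

Insert word by word; a character creates a node only if that edge doesn't already exist:
  "nnyhnryh" → 8 new (n, n, y, h, n, r, y, h)
  "yyyynnnrr" → 9 new (y, y, y, y, n, n, n, r, r)
  "ryrhhyrhhy" → 10 new (r, y, r, h, h, y, r, h, h, y)
  "rryyhn" → prefix "r" already present; 5 new (r, y, y, h, n)
  "ynhhnn" → prefix "y" already present; 5 new (n, h, h, n, n)
  "rhnryhyr" → prefix "r" already present; 7 new (h, n, r, y, h, y, r)
Total nodes = 8 + 9 + 10 + 5 + 5 + 7 = 44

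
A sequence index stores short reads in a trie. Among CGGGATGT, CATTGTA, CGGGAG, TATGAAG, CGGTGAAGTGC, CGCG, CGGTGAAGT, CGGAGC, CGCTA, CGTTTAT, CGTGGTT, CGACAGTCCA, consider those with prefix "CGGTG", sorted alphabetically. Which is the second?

DFS of the "CGGTG" subtree visits, in order: "CGGTGAAGT", "CGGTGAAGTGC"
Position 2: CGGTGAAGTGC

CGGTGAAGTGC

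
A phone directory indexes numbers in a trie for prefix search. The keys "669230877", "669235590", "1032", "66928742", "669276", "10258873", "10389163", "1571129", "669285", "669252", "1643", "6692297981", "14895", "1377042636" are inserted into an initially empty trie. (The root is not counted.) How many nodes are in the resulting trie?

65

For each word, the new-node count is its length minus the longest prefix already in the trie:
  "669230877" → 9 new (6, 6, 9, 2, 3, 0, 8, 7, 7)
  "669235590" → prefix "66923" already present; 4 new (5, 5, 9, 0)
  "1032" → 4 new (1, 0, 3, 2)
  "66928742" → prefix "6692" already present; 4 new (8, 7, 4, 2)
  "669276" → prefix "6692" already present; 2 new (7, 6)
  "10258873" → prefix "10" already present; 6 new (2, 5, 8, 8, 7, 3)
  "10389163" → prefix "103" already present; 5 new (8, 9, 1, 6, 3)
  "1571129" → prefix "1" already present; 6 new (5, 7, 1, 1, 2, 9)
  "669285" → prefix "66928" already present; 1 new (5)
  "669252" → prefix "6692" already present; 2 new (5, 2)
  "1643" → prefix "1" already present; 3 new (6, 4, 3)
  "6692297981" → prefix "6692" already present; 6 new (2, 9, 7, 9, 8, 1)
  "14895" → prefix "1" already present; 4 new (4, 8, 9, 5)
  "1377042636" → prefix "1" already present; 9 new (3, 7, 7, 0, 4, 2, 6, 3, 6)
Total nodes = 9 + 4 + 4 + 4 + 2 + 6 + 5 + 6 + 1 + 2 + 3 + 6 + 4 + 9 = 65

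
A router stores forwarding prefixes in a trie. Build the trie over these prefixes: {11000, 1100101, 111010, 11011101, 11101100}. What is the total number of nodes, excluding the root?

20

For each word, the new-node count is its length minus the longest prefix already in the trie:
  "11000" → 5 new (1, 1, 0, 0, 0)
  "1100101" → prefix "1100" already present; 3 new (1, 0, 1)
  "111010" → prefix "11" already present; 4 new (1, 0, 1, 0)
  "11011101" → prefix "110" already present; 5 new (1, 1, 1, 0, 1)
  "11101100" → prefix "11101" already present; 3 new (1, 0, 0)
Total nodes = 5 + 3 + 4 + 5 + 3 = 20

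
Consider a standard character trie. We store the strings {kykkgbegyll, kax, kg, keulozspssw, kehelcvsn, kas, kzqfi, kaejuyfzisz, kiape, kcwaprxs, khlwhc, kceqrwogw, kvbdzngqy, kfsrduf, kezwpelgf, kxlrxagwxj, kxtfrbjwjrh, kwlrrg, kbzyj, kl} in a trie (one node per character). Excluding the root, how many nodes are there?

117

Trace insertions, counting only characters that open a new branch:
  "kykkgbegyll" → 11 new (k, y, k, k, g, b, e, g, y, l, l)
  "kax" → prefix "k" already present; 2 new (a, x)
  "kg" → prefix "k" already present; 1 new (g)
  "keulozspssw" → prefix "k" already present; 10 new (e, u, l, o, z, s, p, s, s, w)
  "kehelcvsn" → prefix "ke" already present; 7 new (h, e, l, c, v, s, n)
  "kas" → prefix "ka" already present; 1 new (s)
  "kzqfi" → prefix "k" already present; 4 new (z, q, f, i)
  "kaejuyfzisz" → prefix "ka" already present; 9 new (e, j, u, y, f, z, i, s, z)
  "kiape" → prefix "k" already present; 4 new (i, a, p, e)
  "kcwaprxs" → prefix "k" already present; 7 new (c, w, a, p, r, x, s)
  "khlwhc" → prefix "k" already present; 5 new (h, l, w, h, c)
  "kceqrwogw" → prefix "kc" already present; 7 new (e, q, r, w, o, g, w)
  "kvbdzngqy" → prefix "k" already present; 8 new (v, b, d, z, n, g, q, y)
  "kfsrduf" → prefix "k" already present; 6 new (f, s, r, d, u, f)
  "kezwpelgf" → prefix "ke" already present; 7 new (z, w, p, e, l, g, f)
  "kxlrxagwxj" → prefix "k" already present; 9 new (x, l, r, x, a, g, w, x, j)
  "kxtfrbjwjrh" → prefix "kx" already present; 9 new (t, f, r, b, j, w, j, r, h)
  "kwlrrg" → prefix "k" already present; 5 new (w, l, r, r, g)
  "kbzyj" → prefix "k" already present; 4 new (b, z, y, j)
  "kl" → prefix "k" already present; 1 new (l)
Total nodes = 11 + 2 + 1 + 10 + 7 + 1 + 4 + 9 + 4 + 7 + 5 + 7 + 8 + 6 + 7 + 9 + 9 + 5 + 4 + 1 = 117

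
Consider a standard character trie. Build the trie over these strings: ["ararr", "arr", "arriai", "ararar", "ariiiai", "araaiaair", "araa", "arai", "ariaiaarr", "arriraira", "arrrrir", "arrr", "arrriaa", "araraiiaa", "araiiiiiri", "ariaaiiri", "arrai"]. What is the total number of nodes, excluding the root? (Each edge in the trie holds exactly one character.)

For each word, the new-node count is its length minus the longest prefix already in the trie:
  "ararr" → 5 new (a, r, a, r, r)
  "arr" → prefix "ar" already present; 1 new (r)
  "arriai" → prefix "arr" already present; 3 new (i, a, i)
  "ararar" → prefix "arar" already present; 2 new (a, r)
  "ariiiai" → prefix "ar" already present; 5 new (i, i, i, a, i)
  "araaiaair" → prefix "ara" already present; 6 new (a, i, a, a, i, r)
  "araa" → prefix "araa" already present; 0 new (none)
  "arai" → prefix "ara" already present; 1 new (i)
  "ariaiaarr" → prefix "ari" already present; 6 new (a, i, a, a, r, r)
  "arriraira" → prefix "arri" already present; 5 new (r, a, i, r, a)
  "arrrrir" → prefix "arr" already present; 4 new (r, r, i, r)
  "arrr" → prefix "arrr" already present; 0 new (none)
  "arrriaa" → prefix "arrr" already present; 3 new (i, a, a)
  "araraiiaa" → prefix "arara" already present; 4 new (i, i, a, a)
  "araiiiiiri" → prefix "arai" already present; 6 new (i, i, i, i, r, i)
  "ariaaiiri" → prefix "aria" already present; 5 new (a, i, i, r, i)
  "arrai" → prefix "arr" already present; 2 new (a, i)
Total nodes = 5 + 1 + 3 + 2 + 5 + 6 + 0 + 1 + 6 + 5 + 4 + 0 + 3 + 4 + 6 + 5 + 2 = 58

58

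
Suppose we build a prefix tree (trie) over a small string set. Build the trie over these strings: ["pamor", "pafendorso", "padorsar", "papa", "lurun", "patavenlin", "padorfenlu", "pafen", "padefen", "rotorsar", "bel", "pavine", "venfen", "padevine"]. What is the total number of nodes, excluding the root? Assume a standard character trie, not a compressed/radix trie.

68

Trace insertions, counting only characters that open a new branch:
  "pamor" → 5 new (p, a, m, o, r)
  "pafendorso" → prefix "pa" already present; 8 new (f, e, n, d, o, r, s, o)
  "padorsar" → prefix "pa" already present; 6 new (d, o, r, s, a, r)
  "papa" → prefix "pa" already present; 2 new (p, a)
  "lurun" → 5 new (l, u, r, u, n)
  "patavenlin" → prefix "pa" already present; 8 new (t, a, v, e, n, l, i, n)
  "padorfenlu" → prefix "pador" already present; 5 new (f, e, n, l, u)
  "pafen" → prefix "pafen" already present; 0 new (none)
  "padefen" → prefix "pad" already present; 4 new (e, f, e, n)
  "rotorsar" → 8 new (r, o, t, o, r, s, a, r)
  "bel" → 3 new (b, e, l)
  "pavine" → prefix "pa" already present; 4 new (v, i, n, e)
  "venfen" → 6 new (v, e, n, f, e, n)
  "padevine" → prefix "pade" already present; 4 new (v, i, n, e)
Total nodes = 5 + 8 + 6 + 2 + 5 + 8 + 5 + 0 + 4 + 8 + 3 + 4 + 6 + 4 = 68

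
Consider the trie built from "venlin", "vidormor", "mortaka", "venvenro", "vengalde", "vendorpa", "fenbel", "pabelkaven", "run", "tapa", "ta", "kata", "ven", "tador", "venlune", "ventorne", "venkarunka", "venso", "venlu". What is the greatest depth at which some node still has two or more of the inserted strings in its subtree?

Equivalently: take the maximum, over all pairs, of their longest common prefix length.
e.g. "venlu" and "venlune" share the prefix "venlu" of length 5; no pair shares a longer one.
Longest shared-prefix length: 5

5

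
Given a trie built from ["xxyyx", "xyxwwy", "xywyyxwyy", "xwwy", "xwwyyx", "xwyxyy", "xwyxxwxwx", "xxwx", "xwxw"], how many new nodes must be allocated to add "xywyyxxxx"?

3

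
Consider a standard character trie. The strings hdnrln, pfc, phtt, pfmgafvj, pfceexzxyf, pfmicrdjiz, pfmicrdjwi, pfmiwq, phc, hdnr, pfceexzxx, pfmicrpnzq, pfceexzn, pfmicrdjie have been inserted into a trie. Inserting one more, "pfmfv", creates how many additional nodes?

2

"pfm" is already a path in the trie; the remaining "fv" must be added.
Each of the 2 remaining characters creates one node.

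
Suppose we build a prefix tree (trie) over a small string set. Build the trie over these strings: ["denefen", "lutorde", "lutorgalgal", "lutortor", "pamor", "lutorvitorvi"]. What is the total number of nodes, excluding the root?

Count nodes per top-level branch (shared prefixes stored once):
  'd'-branch (denefen): 7 nodes
  'l'-branch (lutorde, lutorgalgal, lutortor, lutorvitorvi): 23 nodes
  'p'-branch (pamor): 5 nodes
Sum: 35

35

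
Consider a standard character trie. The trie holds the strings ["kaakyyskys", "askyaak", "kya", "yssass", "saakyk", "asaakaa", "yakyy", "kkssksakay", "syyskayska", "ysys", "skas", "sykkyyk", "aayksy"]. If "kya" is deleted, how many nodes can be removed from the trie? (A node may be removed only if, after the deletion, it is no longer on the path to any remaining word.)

After clearing the end-marker at "kya", prune upward until reaching a node still needed by another word.
The suffix "ya" (2 nodes) is used only by "kya"; the node for "k" still has the child "a", so pruning stops there.
Nodes removed: 2

2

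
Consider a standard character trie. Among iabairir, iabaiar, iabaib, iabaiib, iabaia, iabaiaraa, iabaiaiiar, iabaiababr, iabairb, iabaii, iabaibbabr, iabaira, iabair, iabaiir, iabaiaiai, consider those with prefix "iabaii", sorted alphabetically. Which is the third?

DFS of the "iabaii" subtree visits, in order: "iabaii", "iabaiib", "iabaiir"
The 3rd is iabaiir.

iabaiir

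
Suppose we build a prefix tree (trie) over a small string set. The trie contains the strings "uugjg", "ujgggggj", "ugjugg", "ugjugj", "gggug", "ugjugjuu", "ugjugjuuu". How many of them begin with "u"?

Filter for entries beginning with "u":
Matches: "ugjugg", "ugjugj", "ugjugjuu", "ugjugjuuu", "ujgggggj", "uugjg"
Count: 6

6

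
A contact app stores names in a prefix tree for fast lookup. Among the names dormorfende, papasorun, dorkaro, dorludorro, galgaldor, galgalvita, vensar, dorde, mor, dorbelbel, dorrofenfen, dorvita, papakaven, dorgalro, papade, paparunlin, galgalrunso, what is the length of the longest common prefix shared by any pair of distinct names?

Look for the deepest trie node that still has at least two words in its subtree.
e.g. "galgaldor" and "galgalrunso" share the prefix "galgal" of length 6; no pair shares a longer one.
Longest shared-prefix length: 6

6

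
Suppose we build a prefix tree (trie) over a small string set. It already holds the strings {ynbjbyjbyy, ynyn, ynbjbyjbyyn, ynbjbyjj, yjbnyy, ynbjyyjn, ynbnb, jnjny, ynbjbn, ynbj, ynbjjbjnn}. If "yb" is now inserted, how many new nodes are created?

1

The longest prefix of "yb" already in the trie is "y" (length 1).
So 2 − 1 = 1 new nodes.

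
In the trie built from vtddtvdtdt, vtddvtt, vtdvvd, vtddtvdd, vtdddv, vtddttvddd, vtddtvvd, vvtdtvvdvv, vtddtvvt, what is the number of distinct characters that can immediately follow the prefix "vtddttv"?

Follow the path "vtddttv" to its node, then look at its outgoing edges.
Distinct next characters after "vtddttv": d.
That node has 1 child edge.

1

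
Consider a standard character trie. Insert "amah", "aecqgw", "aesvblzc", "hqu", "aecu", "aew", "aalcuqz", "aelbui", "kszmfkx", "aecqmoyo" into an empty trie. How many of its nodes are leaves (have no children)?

Leaves are exactly the stored words that no other stored word extends.
Those words: "aalcuqz", "aecqgw", "aecqmoyo", "aecu", "aelbui", "aesvblzc", "aew", "amah", "hqu", "kszmfkx"
Leaf count: 10

10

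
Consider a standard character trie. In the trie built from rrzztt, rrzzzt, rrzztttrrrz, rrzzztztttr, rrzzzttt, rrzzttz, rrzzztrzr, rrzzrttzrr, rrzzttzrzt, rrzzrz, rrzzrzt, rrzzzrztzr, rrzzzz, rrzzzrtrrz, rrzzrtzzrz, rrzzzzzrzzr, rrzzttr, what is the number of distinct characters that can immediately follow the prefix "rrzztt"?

3

Follow the path "rrzztt" to its node, then look at its outgoing edges.
Distinct next characters after "rrzztt": r, t, z.
That node has 3 child edges.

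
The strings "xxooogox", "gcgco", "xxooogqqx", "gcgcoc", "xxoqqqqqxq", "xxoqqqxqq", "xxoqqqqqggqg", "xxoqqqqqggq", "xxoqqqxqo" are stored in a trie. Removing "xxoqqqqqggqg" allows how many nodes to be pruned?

1

Walk "xxoqqqqqggqg" from the leaf back toward the root, removing each node that no remaining word uses.
The suffix "g" (1 node) is used only by "xxoqqqqqggqg"; "xxoqqqqqggq" is itself a stored word, so pruning stops there.
Nodes removed: 1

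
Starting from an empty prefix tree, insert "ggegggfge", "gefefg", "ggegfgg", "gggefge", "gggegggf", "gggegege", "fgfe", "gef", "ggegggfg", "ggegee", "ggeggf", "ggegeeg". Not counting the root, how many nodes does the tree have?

Trace insertions, counting only characters that open a new branch:
  "ggegggfge" → 9 new (g, g, e, g, g, g, f, g, e)
  "gefefg" → prefix "g" already present; 5 new (e, f, e, f, g)
  "ggegfgg" → prefix "ggeg" already present; 3 new (f, g, g)
  "gggefge" → prefix "gg" already present; 5 new (g, e, f, g, e)
  "gggegggf" → prefix "ggge" already present; 4 new (g, g, g, f)
  "gggegege" → prefix "gggeg" already present; 3 new (e, g, e)
  "fgfe" → 4 new (f, g, f, e)
  "gef" → prefix "gef" already present; 0 new (none)
  "ggegggfg" → prefix "ggegggfg" already present; 0 new (none)
  "ggegee" → prefix "ggeg" already present; 2 new (e, e)
  "ggeggf" → prefix "ggegg" already present; 1 new (f)
  "ggegeeg" → prefix "ggegee" already present; 1 new (g)
Total nodes = 9 + 5 + 3 + 5 + 4 + 3 + 4 + 0 + 0 + 2 + 1 + 1 = 37

37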